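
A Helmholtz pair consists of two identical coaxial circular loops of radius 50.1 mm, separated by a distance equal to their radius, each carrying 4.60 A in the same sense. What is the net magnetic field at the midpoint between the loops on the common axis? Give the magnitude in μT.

Each loop contributes B = μ₀IR²/[2(R²+z²)^(3/2)] on the axis, with z measured from that loop.
Loop 1 (z = 0.02505 m): B₁ = 4.13×10⁻⁵ T. Loop 2 (z = 0.02505 m): B₂ = 4.13×10⁻⁵ T.
The fields add: B = B₁ + B₂ = 8.26×10⁻⁵ T.

B ≈ 82.6 μT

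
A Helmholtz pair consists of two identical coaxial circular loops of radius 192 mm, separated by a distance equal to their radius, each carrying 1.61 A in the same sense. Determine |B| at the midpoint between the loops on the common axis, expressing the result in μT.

B ≈ 7.54 μT

Each loop contributes B = μ₀IR²/[2(R²+z²)^(3/2)] on the axis, with z measured from that loop.
Loop 1 (z = 0.096 m): B₁ = 3.77×10⁻⁶ T. Loop 2 (z = 0.096 m): B₂ = 3.77×10⁻⁶ T.
The fields add: B = B₁ + B₂ = 7.54×10⁻⁶ T.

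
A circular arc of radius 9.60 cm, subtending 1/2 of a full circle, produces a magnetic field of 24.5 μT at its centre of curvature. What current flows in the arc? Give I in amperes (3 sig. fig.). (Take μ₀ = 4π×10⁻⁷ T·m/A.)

For a circular arc, B = μ₀Iφ/(4πR) with φ in radians; here φ = 3.142 rad.
So I = 4πRB/(μ₀φ) = 4π × 0.096 × 2.45×10⁻⁵ / (4π×10⁻⁷ × 3.142) = 7.49 A.

I ≈ 7.49 A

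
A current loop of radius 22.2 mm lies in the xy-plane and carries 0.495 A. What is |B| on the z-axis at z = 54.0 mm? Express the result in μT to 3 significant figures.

On the axis of a circular loop, B = μ₀IR² / [2(R²+z²)^(3/2)].
R² + z² = (0.0222)² + (0.054)² = 0.003409 m², and (R²+z²)^(3/2) = 1.99×10⁻⁴ m³.
B = (4π×10⁻⁷ × 0.495 × 0.0004928) / (2 × 1.99×10⁻⁴) = 7.70×10⁻⁷ T.

B ≈ 0.770 μT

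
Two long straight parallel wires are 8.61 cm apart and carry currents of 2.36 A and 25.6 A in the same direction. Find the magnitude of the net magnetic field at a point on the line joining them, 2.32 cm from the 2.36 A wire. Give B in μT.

B ≈ 61.1 μT

Each long wire gives B = μ₀I/(2πd). Distances are d₁ = 0.0232 m and d₂ = 0.0629 m.
B₁ = 2.03×10⁻⁵ T, B₂ = 8.14×10⁻⁵ T.
Between parallel currents the two contributions point in opposite directions, so they subtract. B = |B₁ − B₂| = |2.03×10⁻⁵ − 8.14×10⁻⁵| = 6.11×10⁻⁵ T.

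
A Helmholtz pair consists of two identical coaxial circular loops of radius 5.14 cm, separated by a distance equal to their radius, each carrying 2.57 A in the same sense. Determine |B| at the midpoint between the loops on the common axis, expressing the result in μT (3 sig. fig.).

B ≈ 45.0 μT

Each loop contributes B = μ₀IR²/[2(R²+z²)^(3/2)] on the axis, with z measured from that loop.
Loop 1 (z = 0.0257 m): B₁ = 2.25×10⁻⁵ T. Loop 2 (z = 0.0257 m): B₂ = 2.25×10⁻⁵ T.
The fields add: B = B₁ + B₂ = 4.50×10⁻⁵ T.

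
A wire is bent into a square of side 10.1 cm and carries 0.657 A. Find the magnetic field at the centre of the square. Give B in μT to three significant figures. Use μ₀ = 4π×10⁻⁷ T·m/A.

Each side is a finite straight segment at perpendicular distance d = a/(2 tan(π/4)) = 0.0505 m from the centre, with end-angles ±π/4.
One side contributes B₁ = (μ₀I/4πd)·2 sin(π/4) = 1.84×10⁻⁶ T.
All 4 sides add in the same direction: B = 4 × 1.84×10⁻⁶ = 7.36×10⁻⁶ T.

B ≈ 7.36 μT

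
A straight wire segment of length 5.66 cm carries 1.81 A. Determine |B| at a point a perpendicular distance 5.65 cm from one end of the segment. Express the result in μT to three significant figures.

B ≈ 2.27 μT

For a finite straight segment, B = (μ₀I/4πd)(sinθ₁ + sinθ₂), where θ₁, θ₂ are the angles from the perpendicular to each end.
The perpendicular foot is at one end, so the two end-offsets along the wire are 0 and L = 0.0566 m.
sinθ₁ = 0/√(0²+0.0565²) = 0.0000; sinθ₂ = 0.0566/√(0.0566²+0.0565²) = 0.7077.
B = (4π×10⁻⁷ × 1.81) / (4π × 0.0565) × (0.0000 + 0.7077) = 2.27×10⁻⁶ T.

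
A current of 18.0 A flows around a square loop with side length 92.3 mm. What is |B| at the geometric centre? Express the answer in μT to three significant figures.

B ≈ 221 μT

Each side is a finite straight segment at perpendicular distance d = a/(2 tan(π/4)) = 0.04615 m from the centre, with end-angles ±π/4.
One side contributes B₁ = (μ₀I/4πd)·2 sin(π/4) = 5.52×10⁻⁵ T.
All 4 sides add in the same direction: B = 4 × 5.52×10⁻⁵ = 2.21×10⁻⁴ T.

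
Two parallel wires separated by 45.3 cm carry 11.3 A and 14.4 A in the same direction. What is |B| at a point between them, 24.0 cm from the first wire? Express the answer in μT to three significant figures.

B ≈ 4.10 μT

Each long wire gives B = μ₀I/(2πd). Distances are d₁ = 0.24 m and d₂ = 0.213 m.
B₁ = 9.42×10⁻⁶ T, B₂ = 1.35×10⁻⁵ T.
Between parallel currents the two contributions point in opposite directions, so they subtract. B = |B₁ − B₂| = |9.42×10⁻⁶ − 1.35×10⁻⁵| = 4.10×10⁻⁶ T.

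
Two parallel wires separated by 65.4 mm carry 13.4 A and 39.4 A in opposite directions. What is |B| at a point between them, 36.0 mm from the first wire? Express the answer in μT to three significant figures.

Each long wire gives B = μ₀I/(2πd). Distances are d₁ = 0.036 m and d₂ = 0.0294 m.
B₁ = 7.44×10⁻⁵ T, B₂ = 2.68×10⁻⁴ T.
Between antiparallel currents both contributions point the same way, so they add. B = B₁ + B₂ = 7.44×10⁻⁵ + 2.68×10⁻⁴ = 3.42×10⁻⁴ T.

B ≈ 342 μT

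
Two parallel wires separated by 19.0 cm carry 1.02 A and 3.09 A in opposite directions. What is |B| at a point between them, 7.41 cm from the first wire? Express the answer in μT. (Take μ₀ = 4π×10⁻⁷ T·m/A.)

Each long wire gives B = μ₀I/(2πd). Distances are d₁ = 0.0741 m and d₂ = 0.1159 m.
B₁ = 2.75×10⁻⁶ T, B₂ = 5.33×10⁻⁶ T.
Between antiparallel currents both contributions point the same way, so they add. B = B₁ + B₂ = 2.75×10⁻⁶ + 5.33×10⁻⁶ = 8.09×10⁻⁶ T.

B ≈ 8.09 μT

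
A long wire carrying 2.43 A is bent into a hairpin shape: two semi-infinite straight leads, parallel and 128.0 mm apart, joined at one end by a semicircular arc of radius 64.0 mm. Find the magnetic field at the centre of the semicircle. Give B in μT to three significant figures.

B ≈ 19.5 μT

The semicircular arc contributes B_arc = μ₀I·π/(4πR) = μ₀I/(4R) = 1.19×10⁻⁵ T.
Each semi-infinite lead is at perpendicular distance R = 0.064 m from the centre, with the perpendicular foot at its near end, so it contributes μ₀I/(4πR); both point the same way, together 7.59×10⁻⁶ T.
Arc and leads all point the same direction: B = 1.19×10⁻⁵ + 7.59×10⁻⁶ = 1.95×10⁻⁵ T.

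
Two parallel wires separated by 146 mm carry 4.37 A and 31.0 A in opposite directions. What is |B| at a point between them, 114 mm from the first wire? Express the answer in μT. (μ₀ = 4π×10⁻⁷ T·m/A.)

Each long wire gives B = μ₀I/(2πd). Distances are d₁ = 0.114 m and d₂ = 0.032 m.
B₁ = 7.67×10⁻⁶ T, B₂ = 1.94×10⁻⁴ T.
Between antiparallel currents both contributions point the same way, so they add. B = B₁ + B₂ = 7.67×10⁻⁶ + 1.94×10⁻⁴ = 2.01×10⁻⁴ T.

B ≈ 201 μT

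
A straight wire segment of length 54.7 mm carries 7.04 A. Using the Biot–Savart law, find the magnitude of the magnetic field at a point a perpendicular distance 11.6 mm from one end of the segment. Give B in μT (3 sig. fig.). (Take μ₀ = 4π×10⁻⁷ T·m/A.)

B ≈ 59.4 μT

For a finite straight segment, B = (μ₀I/4πd)(sinθ₁ + sinθ₂), where θ₁, θ₂ are the angles from the perpendicular to each end.
The perpendicular foot is at one end, so the two end-offsets along the wire are 0 and L = 0.0547 m.
sinθ₁ = 0/√(0²+0.0116²) = 0.0000; sinθ₂ = 0.0547/√(0.0547²+0.0116²) = 0.9782.
B = (4π×10⁻⁷ × 7.04) / (4π × 0.0116) × (0.0000 + 0.9782) = 5.94×10⁻⁵ T.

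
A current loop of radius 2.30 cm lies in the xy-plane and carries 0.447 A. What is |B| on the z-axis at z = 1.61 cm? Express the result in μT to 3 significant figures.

On the axis of a circular loop, B = μ₀IR² / [2(R²+z²)^(3/2)].
R² + z² = (0.023)² + (0.0161)² = 0.0007882 m², and (R²+z²)^(3/2) = 2.21×10⁻⁵ m³.
B = (4π×10⁻⁷ × 0.447 × 0.000529) / (2 × 2.21×10⁻⁵) = 6.71×10⁻⁶ T.

B ≈ 6.71 μT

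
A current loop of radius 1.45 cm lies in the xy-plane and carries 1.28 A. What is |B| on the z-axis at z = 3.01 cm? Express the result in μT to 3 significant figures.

B ≈ 4.53 μT

On the axis of a circular loop, B = μ₀IR² / [2(R²+z²)^(3/2)].
R² + z² = (0.0145)² + (0.0301)² = 0.001116 m², and (R²+z²)^(3/2) = 3.73×10⁻⁵ m³.
B = (4π×10⁻⁷ × 1.28 × 0.0002102) / (2 × 3.73×10⁻⁵) = 4.53×10⁻⁶ T.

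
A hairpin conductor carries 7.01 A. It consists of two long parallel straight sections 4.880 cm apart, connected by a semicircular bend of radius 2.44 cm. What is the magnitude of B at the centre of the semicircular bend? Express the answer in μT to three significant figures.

The semicircular arc contributes B_arc = μ₀I·π/(4πR) = μ₀I/(4R) = 9.03×10⁻⁵ T.
Each semi-infinite lead is at perpendicular distance R = 0.0244 m from the centre, with the perpendicular foot at its near end, so it contributes μ₀I/(4πR); both point the same way, together 5.75×10⁻⁵ T.
Arc and leads all point the same direction: B = 9.03×10⁻⁵ + 5.75×10⁻⁵ = 1.48×10⁻⁴ T.

B ≈ 148 μT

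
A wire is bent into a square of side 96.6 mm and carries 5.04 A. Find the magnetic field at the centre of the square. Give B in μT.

Each side is a finite straight segment at perpendicular distance d = a/(2 tan(π/4)) = 0.0483 m from the centre, with end-angles ±π/4.
One side contributes B₁ = (μ₀I/4πd)·2 sin(π/4) = 1.48×10⁻⁵ T.
All 4 sides add in the same direction: B = 4 × 1.48×10⁻⁵ = 5.90×10⁻⁵ T.

B ≈ 59.0 μT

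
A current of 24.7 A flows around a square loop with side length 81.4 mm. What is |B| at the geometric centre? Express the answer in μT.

Each side is a finite straight segment at perpendicular distance d = a/(2 tan(π/4)) = 0.0407 m from the centre, with end-angles ±π/4.
One side contributes B₁ = (μ₀I/4πd)·2 sin(π/4) = 8.58×10⁻⁵ T.
All 4 sides add in the same direction: B = 4 × 8.58×10⁻⁵ = 3.43×10⁻⁴ T.

B ≈ 343 μT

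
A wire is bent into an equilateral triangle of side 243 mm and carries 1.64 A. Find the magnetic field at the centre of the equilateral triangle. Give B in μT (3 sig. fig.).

Each side is a finite straight segment at perpendicular distance d = a/(2 tan(π/3)) = 0.07015 m from the centre, with end-angles ±π/3.
One side contributes B₁ = (μ₀I/4πd)·2 sin(π/3) = 4.05×10⁻⁶ T.
All 3 sides add in the same direction: B = 3 × 4.05×10⁻⁶ = 1.21×10⁻⁵ T.

B ≈ 12.1 μT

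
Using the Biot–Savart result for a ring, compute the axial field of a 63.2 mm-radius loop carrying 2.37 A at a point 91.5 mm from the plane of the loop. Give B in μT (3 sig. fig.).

On the axis of a circular loop, B = μ₀IR² / [2(R²+z²)^(3/2)].
R² + z² = (0.0632)² + (0.0915)² = 0.01237 m², and (R²+z²)^(3/2) = 1.38×10⁻³ m³.
B = (4π×10⁻⁷ × 2.37 × 0.003994) / (2 × 1.38×10⁻³) = 4.33×10⁻⁶ T.

B ≈ 4.33 μT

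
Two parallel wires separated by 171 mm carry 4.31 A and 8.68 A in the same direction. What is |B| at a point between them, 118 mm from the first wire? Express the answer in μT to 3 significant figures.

Each long wire gives B = μ₀I/(2πd). Distances are d₁ = 0.118 m and d₂ = 0.053 m.
B₁ = 7.31×10⁻⁶ T, B₂ = 3.28×10⁻⁵ T.
Between parallel currents the two contributions point in opposite directions, so they subtract. B = |B₁ − B₂| = |7.31×10⁻⁶ − 3.28×10⁻⁵| = 2.54×10⁻⁵ T.

B ≈ 25.4 μT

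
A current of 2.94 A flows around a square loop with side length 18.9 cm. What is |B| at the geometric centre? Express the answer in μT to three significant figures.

Each side is a finite straight segment at perpendicular distance d = a/(2 tan(π/4)) = 0.0945 m from the centre, with end-angles ±π/4.
One side contributes B₁ = (μ₀I/4πd)·2 sin(π/4) = 4.40×10⁻⁶ T.
All 4 sides add in the same direction: B = 4 × 4.40×10⁻⁶ = 1.76×10⁻⁵ T.

B ≈ 17.6 μT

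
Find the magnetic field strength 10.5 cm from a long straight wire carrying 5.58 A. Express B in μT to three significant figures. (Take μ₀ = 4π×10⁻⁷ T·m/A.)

For an infinitely long straight wire, B = μ₀I/(2πd).
B = (4π×10⁻⁷ × 5.58) / (2π × 0.105) = 1.06×10⁻⁵ T.

B ≈ 10.6 μT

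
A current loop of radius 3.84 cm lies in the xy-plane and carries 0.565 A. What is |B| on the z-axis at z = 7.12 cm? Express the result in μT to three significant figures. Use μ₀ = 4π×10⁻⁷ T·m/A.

B ≈ 0.989 μT

On the axis of a circular loop, B = μ₀IR² / [2(R²+z²)^(3/2)].
R² + z² = (0.0384)² + (0.0712)² = 0.006544 m², and (R²+z²)^(3/2) = 5.29×10⁻⁴ m³.
B = (4π×10⁻⁷ × 0.565 × 0.001475) / (2 × 5.29×10⁻⁴) = 9.89×10⁻⁷ T.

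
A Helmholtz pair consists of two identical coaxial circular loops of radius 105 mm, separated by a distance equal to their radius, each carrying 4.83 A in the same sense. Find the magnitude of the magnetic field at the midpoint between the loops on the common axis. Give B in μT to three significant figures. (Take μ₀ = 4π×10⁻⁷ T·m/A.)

Each loop contributes B = μ₀IR²/[2(R²+z²)^(3/2)] on the axis, with z measured from that loop.
Loop 1 (z = 0.0525 m): B₁ = 2.07×10⁻⁵ T. Loop 2 (z = 0.0525 m): B₂ = 2.07×10⁻⁵ T.
The fields add: B = B₁ + B₂ = 4.14×10⁻⁵ T.

B ≈ 41.4 μT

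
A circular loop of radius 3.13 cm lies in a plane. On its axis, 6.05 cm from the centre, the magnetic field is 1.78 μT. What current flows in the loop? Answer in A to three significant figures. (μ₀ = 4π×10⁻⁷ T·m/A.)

I ≈ 0.914 A

On the axis of a loop, B = μ₀IR²/[2(R²+z²)^(3/2)], so I = 2B(R²+z²)^(3/2)/(μ₀R²).
R² + z² = 0.0009797 + 0.00366 = 0.00464 m²; raised to 3/2 gives 3.16×10⁻⁴ m³.
I = 2 × 1.78×10⁻⁶ × 3.16×10⁻⁴ / (1.26×10⁻⁶ × 0.0009797) = 0.914 A.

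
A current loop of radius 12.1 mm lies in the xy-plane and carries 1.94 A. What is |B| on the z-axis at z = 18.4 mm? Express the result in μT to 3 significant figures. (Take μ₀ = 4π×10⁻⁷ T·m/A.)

On the axis of a circular loop, B = μ₀IR² / [2(R²+z²)^(3/2)].
R² + z² = (0.0121)² + (0.0184)² = 0.000485 m², and (R²+z²)^(3/2) = 1.07×10⁻⁵ m³.
B = (4π×10⁻⁷ × 1.94 × 0.0001464) / (2 × 1.07×10⁻⁵) = 1.67×10⁻⁵ T.

B ≈ 16.7 μT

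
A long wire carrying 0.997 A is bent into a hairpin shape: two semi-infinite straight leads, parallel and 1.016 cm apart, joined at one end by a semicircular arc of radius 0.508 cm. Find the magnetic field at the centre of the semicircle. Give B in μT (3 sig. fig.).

B ≈ 101 μT

The semicircular arc contributes B_arc = μ₀I·π/(4πR) = μ₀I/(4R) = 6.17×10⁻⁵ T.
Each semi-infinite lead is at perpendicular distance R = 0.00508 m from the centre, with the perpendicular foot at its near end, so it contributes μ₀I/(4πR); both point the same way, together 3.93×10⁻⁵ T.
Arc and leads all point the same direction: B = 6.17×10⁻⁵ + 3.93×10⁻⁵ = 1.01×10⁻⁴ T.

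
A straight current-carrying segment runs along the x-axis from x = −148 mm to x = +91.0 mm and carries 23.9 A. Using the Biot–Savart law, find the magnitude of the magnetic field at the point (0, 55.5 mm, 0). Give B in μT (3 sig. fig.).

For a finite straight segment, B = (μ₀I/4πd)(sinθ₁ + sinθ₂), where θ₁, θ₂ are the angles from the perpendicular to each end.
The perpendicular distance is d = 0.0555 m; the end-offsets along the wire are a = 0.148 m and b = 0.091 m.
sinθ₁ = 0.148/√(0.148²+0.0555²) = 0.9363; sinθ₂ = 0.091/√(0.091²+0.0555²) = 0.8537.
B = (4π×10⁻⁷ × 23.9) / (4π × 0.0555) × (0.9363 + 0.8537) = 7.71×10⁻⁵ T.

B ≈ 77.1 μT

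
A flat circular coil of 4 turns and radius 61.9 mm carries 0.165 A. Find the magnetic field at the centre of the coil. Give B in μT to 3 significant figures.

B ≈ 6.70 μT

For an N-turn flat coil, B = Nμ₀I/(2R) with R = 0.0619 m.
B = 4 × 1.67×10⁻⁶ T = 6.70×10⁻⁶ T.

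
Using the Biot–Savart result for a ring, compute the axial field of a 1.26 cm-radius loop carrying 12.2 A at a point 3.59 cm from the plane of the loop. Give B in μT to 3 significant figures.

On the axis of a circular loop, B = μ₀IR² / [2(R²+z²)^(3/2)].
R² + z² = (0.0126)² + (0.0359)² = 0.001448 m², and (R²+z²)^(3/2) = 5.51×10⁻⁵ m³.
B = (4π×10⁻⁷ × 12.2 × 0.0001588) / (2 × 5.51×10⁻⁵) = 2.21×10⁻⁵ T.

B ≈ 22.1 μT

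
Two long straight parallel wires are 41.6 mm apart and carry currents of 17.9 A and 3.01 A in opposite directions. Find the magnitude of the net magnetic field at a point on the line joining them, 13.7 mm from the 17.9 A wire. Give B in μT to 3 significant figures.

Each long wire gives B = μ₀I/(2πd). Distances are d₁ = 0.0137 m and d₂ = 0.0279 m.
B₁ = 2.61×10⁻⁴ T, B₂ = 2.16×10⁻⁵ T.
Between antiparallel currents both contributions point the same way, so they add. B = B₁ + B₂ = 2.61×10⁻⁴ + 2.16×10⁻⁵ = 2.83×10⁻⁴ T.

B ≈ 283 μT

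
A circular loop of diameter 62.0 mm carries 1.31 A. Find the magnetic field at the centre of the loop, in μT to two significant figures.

At the centre of a circular loop the Biot–Savart law gives B = μ₀I/(2R) (so R = 0.031 m).
B = (4π×10⁻⁷ × 1.31) / (2 × 0.031) = 2.66×10⁻⁵ T.

B ≈ 27 μT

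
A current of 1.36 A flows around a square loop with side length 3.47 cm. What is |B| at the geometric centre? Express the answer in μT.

Each side is a finite straight segment at perpendicular distance d = a/(2 tan(π/4)) = 0.01735 m from the centre, with end-angles ±π/4.
One side contributes B₁ = (μ₀I/4πd)·2 sin(π/4) = 1.11×10⁻⁵ T.
All 4 sides add in the same direction: B = 4 × 1.11×10⁻⁵ = 4.43×10⁻⁵ T.

B ≈ 44.3 μT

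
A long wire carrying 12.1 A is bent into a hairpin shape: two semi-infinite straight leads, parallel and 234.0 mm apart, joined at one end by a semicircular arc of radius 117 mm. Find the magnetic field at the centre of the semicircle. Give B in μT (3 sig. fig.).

The semicircular arc contributes B_arc = μ₀I·π/(4πR) = μ₀I/(4R) = 3.25×10⁻⁵ T.
Each semi-infinite lead is at perpendicular distance R = 0.117 m from the centre, with the perpendicular foot at its near end, so it contributes μ₀I/(4πR); both point the same way, together 2.07×10⁻⁵ T.
Arc and leads all point the same direction: B = 3.25×10⁻⁵ + 2.07×10⁻⁵ = 5.32×10⁻⁵ T.

B ≈ 53.2 μT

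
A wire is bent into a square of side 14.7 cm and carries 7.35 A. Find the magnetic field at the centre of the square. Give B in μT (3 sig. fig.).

B ≈ 56.6 μT

Each side is a finite straight segment at perpendicular distance d = a/(2 tan(π/4)) = 0.0735 m from the centre, with end-angles ±π/4.
One side contributes B₁ = (μ₀I/4πd)·2 sin(π/4) = 1.41×10⁻⁵ T.
All 4 sides add in the same direction: B = 4 × 1.41×10⁻⁵ = 5.66×10⁻⁵ T.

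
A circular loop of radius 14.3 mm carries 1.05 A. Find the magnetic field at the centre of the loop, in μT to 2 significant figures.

B ≈ 46 μT

At the centre of a circular loop the Biot–Savart law gives B = μ₀I/(2R).
B = (4π×10⁻⁷ × 1.05) / (2 × 0.0143) = 4.61×10⁻⁵ T.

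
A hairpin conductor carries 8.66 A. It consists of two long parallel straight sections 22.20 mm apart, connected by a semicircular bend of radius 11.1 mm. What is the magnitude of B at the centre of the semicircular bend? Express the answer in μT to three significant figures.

The semicircular arc contributes B_arc = μ₀I·π/(4πR) = μ₀I/(4R) = 2.45×10⁻⁴ T.
Each semi-infinite lead is at perpendicular distance R = 0.0111 m from the centre, with the perpendicular foot at its near end, so it contributes μ₀I/(4πR); both point the same way, together 1.56×10⁻⁴ T.
Arc and leads all point the same direction: B = 2.45×10⁻⁴ + 1.56×10⁻⁴ = 4.01×10⁻⁴ T.

B ≈ 401 μT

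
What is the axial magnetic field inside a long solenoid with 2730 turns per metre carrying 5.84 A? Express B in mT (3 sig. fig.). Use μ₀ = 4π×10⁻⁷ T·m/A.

Inside a long solenoid, B = μ₀nI with n = 2730 turns/m.
B = 4π×10⁻⁷ × 2730 × 5.84 = 2.00×10⁻² T.

B ≈ 20.0 mT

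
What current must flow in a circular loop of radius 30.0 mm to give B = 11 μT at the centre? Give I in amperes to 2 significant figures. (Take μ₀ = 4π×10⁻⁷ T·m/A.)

At the centre of a circular loop B = μ₀I/(2R), so I = 2RB/μ₀.
With R = 0.03 m, I = 2 × 0.03 × 1.10×10⁻⁵ / (4π×10⁻⁷) = 0.525 A.

I ≈ 0.53 A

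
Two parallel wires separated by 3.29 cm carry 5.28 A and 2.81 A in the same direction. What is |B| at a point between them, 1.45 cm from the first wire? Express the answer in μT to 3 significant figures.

Each long wire gives B = μ₀I/(2πd). Distances are d₁ = 0.0145 m and d₂ = 0.0184 m.
B₁ = 7.28×10⁻⁵ T, B₂ = 3.05×10⁻⁵ T.
Between parallel currents the two contributions point in opposite directions, so they subtract. B = |B₁ − B₂| = |7.28×10⁻⁵ − 3.05×10⁻⁵| = 4.23×10⁻⁵ T.

B ≈ 42.3 μT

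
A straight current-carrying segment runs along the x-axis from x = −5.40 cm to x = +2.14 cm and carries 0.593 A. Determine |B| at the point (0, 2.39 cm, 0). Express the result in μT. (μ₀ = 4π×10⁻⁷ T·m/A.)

B ≈ 3.92 μT

For a finite straight segment, B = (μ₀I/4πd)(sinθ₁ + sinθ₂), where θ₁, θ₂ are the angles from the perpendicular to each end.
The perpendicular distance is d = 0.0239 m; the end-offsets along the wire are a = 0.054 m and b = 0.0214 m.
sinθ₁ = 0.054/√(0.054²+0.0239²) = 0.9144; sinθ₂ = 0.0214/√(0.0214²+0.0239²) = 0.6671.
B = (4π×10⁻⁷ × 0.593) / (4π × 0.0239) × (0.9144 + 0.6671) = 3.92×10⁻⁶ T.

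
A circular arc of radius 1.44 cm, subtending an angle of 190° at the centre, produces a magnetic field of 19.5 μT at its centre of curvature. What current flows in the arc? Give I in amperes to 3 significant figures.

I ≈ 0.847 A

For a circular arc, B = μ₀Iφ/(4πR) with φ in radians; here φ = 3.316 rad.
So I = 4πRB/(μ₀φ) = 4π × 0.0144 × 1.95×10⁻⁵ / (4π×10⁻⁷ × 3.316) = 0.847 A.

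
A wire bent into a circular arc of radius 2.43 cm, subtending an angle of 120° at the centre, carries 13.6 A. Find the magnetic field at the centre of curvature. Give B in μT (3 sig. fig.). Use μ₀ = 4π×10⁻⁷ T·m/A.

The Biot–Savart field of a circular arc at its centre is B = μ₀Iφ/(4πR), with φ = 2.094 rad.
B = (4π×10⁻⁷ × 13.6 × 2.094) / (4π × 0.0243) = 1.17×10⁻⁴ T.

B ≈ 117 μT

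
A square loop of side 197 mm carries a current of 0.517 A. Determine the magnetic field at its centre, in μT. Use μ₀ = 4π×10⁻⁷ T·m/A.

B ≈ 2.97 μT

Each side is a finite straight segment at perpendicular distance d = a/(2 tan(π/4)) = 0.0985 m from the centre, with end-angles ±π/4.
One side contributes B₁ = (μ₀I/4πd)·2 sin(π/4) = 7.42×10⁻⁷ T.
All 4 sides add in the same direction: B = 4 × 7.42×10⁻⁷ = 2.97×10⁻⁶ T.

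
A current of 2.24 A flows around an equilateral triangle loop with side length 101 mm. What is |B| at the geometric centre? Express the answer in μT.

Each side is a finite straight segment at perpendicular distance d = a/(2 tan(π/3)) = 0.02916 m from the centre, with end-angles ±π/3.
One side contributes B₁ = (μ₀I/4πd)·2 sin(π/3) = 1.33×10⁻⁵ T.
All 3 sides add in the same direction: B = 3 × 1.33×10⁻⁵ = 3.99×10⁻⁵ T.

B ≈ 39.9 μT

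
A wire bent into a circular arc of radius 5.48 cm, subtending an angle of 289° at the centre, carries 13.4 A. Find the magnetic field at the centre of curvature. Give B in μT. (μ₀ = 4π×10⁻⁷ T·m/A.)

The Biot–Savart field of a circular arc at its centre is B = μ₀Iφ/(4πR), with φ = 5.044 rad.
B = (4π×10⁻⁷ × 13.4 × 5.044) / (4π × 0.0548) = 1.23×10⁻⁴ T.

B ≈ 123 μT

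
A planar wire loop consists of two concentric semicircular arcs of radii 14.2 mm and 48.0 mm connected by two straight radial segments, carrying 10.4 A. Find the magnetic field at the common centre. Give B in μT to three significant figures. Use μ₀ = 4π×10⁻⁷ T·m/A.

The radial connectors point toward the centre, so dl × r̂ = 0 and they contribute nothing.
Each semicircle gives μ₀I/(4R): inner arc 2.30×10⁻⁴ T, outer arc 6.81×10⁻⁵ T.
The two arcs carry current in opposite angular senses, so their fields oppose: B = |2.30×10⁻⁴ − 6.81×10⁻⁵| = 1.62×10⁻⁴ T.

B ≈ 162 μT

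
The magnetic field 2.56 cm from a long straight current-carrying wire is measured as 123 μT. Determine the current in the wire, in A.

For a long straight wire B = μ₀I/(2πd), so I = 2πdB/μ₀.
I = 2π × 0.0256 × 1.23×10⁻⁴ / (4π×10⁻⁷) = 15.7 A.

I ≈ 15.7 A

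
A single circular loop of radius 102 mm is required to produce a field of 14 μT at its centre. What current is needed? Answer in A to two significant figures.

I ≈ 2.3 A

At the centre of a circular loop B = μ₀I/(2R), so I = 2RB/μ₀.
With R = 0.102 m, I = 2 × 0.102 × 1.40×10⁻⁵ / (4π×10⁻⁷) = 2.27 A.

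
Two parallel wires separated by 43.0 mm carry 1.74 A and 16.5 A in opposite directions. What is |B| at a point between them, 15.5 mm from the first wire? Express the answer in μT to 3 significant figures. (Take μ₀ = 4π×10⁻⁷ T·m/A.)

B ≈ 142 μT

Each long wire gives B = μ₀I/(2πd). Distances are d₁ = 0.0155 m and d₂ = 0.0275 m.
B₁ = 2.25×10⁻⁵ T, B₂ = 1.20×10⁻⁴ T.
Between antiparallel currents both contributions point the same way, so they add. B = B₁ + B₂ = 2.25×10⁻⁵ + 1.20×10⁻⁴ = 1.42×10⁻⁴ T.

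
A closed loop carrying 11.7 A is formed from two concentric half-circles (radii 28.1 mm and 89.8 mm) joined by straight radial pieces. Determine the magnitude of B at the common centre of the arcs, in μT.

The radial connectors point toward the centre, so dl × r̂ = 0 and they contribute nothing.
Each semicircle gives μ₀I/(4R): inner arc 1.31×10⁻⁴ T, outer arc 4.09×10⁻⁵ T.
The two arcs carry current in opposite angular senses, so their fields oppose: B = |1.31×10⁻⁴ − 4.09×10⁻⁵| = 8.99×10⁻⁵ T.

B ≈ 89.9 μT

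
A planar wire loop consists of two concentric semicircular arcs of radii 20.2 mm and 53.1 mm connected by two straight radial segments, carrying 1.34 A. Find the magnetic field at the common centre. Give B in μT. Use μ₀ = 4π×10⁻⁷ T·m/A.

The radial connectors point toward the centre, so dl × r̂ = 0 and they contribute nothing.
Each semicircle gives μ₀I/(4R): inner arc 2.08×10⁻⁵ T, outer arc 7.93×10⁻⁶ T.
The two arcs carry current in opposite angular senses, so their fields oppose: B = |2.08×10⁻⁵ − 7.93×10⁻⁶| = 1.29×10⁻⁵ T.

B ≈ 12.9 μT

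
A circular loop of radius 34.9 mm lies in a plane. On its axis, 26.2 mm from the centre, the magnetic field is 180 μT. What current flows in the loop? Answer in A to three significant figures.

On the axis of a loop, B = μ₀IR²/[2(R²+z²)^(3/2)], so I = 2B(R²+z²)^(3/2)/(μ₀R²).
R² + z² = 0.001218 + 0.0006864 = 0.001904 m²; raised to 3/2 gives 8.31×10⁻⁵ m³.
I = 2 × 1.80×10⁻⁴ × 8.31×10⁻⁵ / (1.26×10⁻⁶ × 0.001218) = 19.5 A.

I ≈ 19.5 A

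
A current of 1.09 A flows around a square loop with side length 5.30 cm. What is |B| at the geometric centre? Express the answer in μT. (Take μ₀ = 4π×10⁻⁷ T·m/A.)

Each side is a finite straight segment at perpendicular distance d = a/(2 tan(π/4)) = 0.0265 m from the centre, with end-angles ±π/4.
One side contributes B₁ = (μ₀I/4πd)·2 sin(π/4) = 5.82×10⁻⁶ T.
All 4 sides add in the same direction: B = 4 × 5.82×10⁻⁶ = 2.33×10⁻⁵ T.

B ≈ 23.3 μT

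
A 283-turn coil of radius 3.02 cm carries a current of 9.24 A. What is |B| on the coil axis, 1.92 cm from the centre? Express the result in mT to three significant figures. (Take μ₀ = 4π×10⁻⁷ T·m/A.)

B ≈ 32.7 mT

For an N-turn flat coil, B = Nμ₀IR²/[2(R²+z²)^(3/2)] with R = 0.0302 m, z = 0.0192 m.
B = 283 × 1.16×10⁻⁴ T = 3.27×10⁻² T.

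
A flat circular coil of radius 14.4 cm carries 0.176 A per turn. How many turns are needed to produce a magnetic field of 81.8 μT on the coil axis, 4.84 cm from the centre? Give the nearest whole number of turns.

For an N-turn coil, B = Nμ₀IR²/[2(R²+z²)^(3/2)]. A single turn gives B₁ = 6.54×10⁻⁷ T with R = 0.144 m, z = 0.0484 m.
N = B/B₁ = 8.18×10⁻⁵ / 6.54×10⁻⁷ = 125.07.

N = 125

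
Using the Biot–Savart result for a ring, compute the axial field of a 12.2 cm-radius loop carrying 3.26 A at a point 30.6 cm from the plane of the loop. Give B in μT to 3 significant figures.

B ≈ 0.853 μT

On the axis of a circular loop, B = μ₀IR² / [2(R²+z²)^(3/2)].
R² + z² = (0.122)² + (0.306)² = 0.1085 m², and (R²+z²)^(3/2) = 3.57×10⁻² m³.
B = (4π×10⁻⁷ × 3.26 × 0.01488) / (2 × 3.57×10⁻²) = 8.53×10⁻⁷ T.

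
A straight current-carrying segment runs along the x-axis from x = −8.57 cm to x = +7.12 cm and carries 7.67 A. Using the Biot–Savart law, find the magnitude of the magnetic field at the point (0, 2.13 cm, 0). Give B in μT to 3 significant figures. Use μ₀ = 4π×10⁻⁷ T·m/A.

B ≈ 69.4 μT

For a finite straight segment, B = (μ₀I/4πd)(sinθ₁ + sinθ₂), where θ₁, θ₂ are the angles from the perpendicular to each end.
The perpendicular distance is d = 0.0213 m; the end-offsets along the wire are a = 0.0857 m and b = 0.0712 m.
sinθ₁ = 0.0857/√(0.0857²+0.0213²) = 0.9705; sinθ₂ = 0.0712/√(0.0712²+0.0213²) = 0.9580.
B = (4π×10⁻⁷ × 7.67) / (4π × 0.0213) × (0.9705 + 0.9580) = 6.94×10⁻⁵ T.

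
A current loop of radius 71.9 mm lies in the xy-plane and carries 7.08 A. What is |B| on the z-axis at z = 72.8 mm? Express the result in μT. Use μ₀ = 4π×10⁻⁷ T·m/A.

On the axis of a circular loop, B = μ₀IR² / [2(R²+z²)^(3/2)].
R² + z² = (0.0719)² + (0.0728)² = 0.01047 m², and (R²+z²)^(3/2) = 1.07×10⁻³ m³.
B = (4π×10⁻⁷ × 7.08 × 0.00517) / (2 × 1.07×10⁻³) = 2.15×10⁻⁵ T.

B ≈ 21.5 μT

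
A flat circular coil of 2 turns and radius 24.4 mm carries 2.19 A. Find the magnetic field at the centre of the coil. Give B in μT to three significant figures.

B ≈ 113 μT

For an N-turn flat coil, B = Nμ₀I/(2R) with R = 0.0244 m.
B = 2 × 5.64×10⁻⁵ T = 1.13×10⁻⁴ T.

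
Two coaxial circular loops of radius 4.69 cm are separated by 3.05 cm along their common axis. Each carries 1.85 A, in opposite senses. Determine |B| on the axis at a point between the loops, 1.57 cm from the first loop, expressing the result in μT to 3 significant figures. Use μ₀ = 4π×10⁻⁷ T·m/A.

Each loop contributes B = μ₀IR²/[2(R²+z²)^(3/2)] on the axis, with z measured from that loop.
Loop 1 (z = 0.0157 m): B₁ = 2.11×10⁻⁵ T. Loop 2 (z = 0.0148 m): B₂ = 2.15×10⁻⁵ T.
The fields oppose: B = |B₁ − B₂| = 3.61×10⁻⁷ T.

B ≈ 0.361 μT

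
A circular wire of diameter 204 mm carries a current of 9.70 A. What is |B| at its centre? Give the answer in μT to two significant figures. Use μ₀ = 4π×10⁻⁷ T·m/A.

B ≈ 60 μT

At the centre of a circular loop the Biot–Savart law gives B = μ₀I/(2R) (so R = 0.102 m).
B = (4π×10⁻⁷ × 9.70) / (2 × 0.102) = 5.98×10⁻⁵ T.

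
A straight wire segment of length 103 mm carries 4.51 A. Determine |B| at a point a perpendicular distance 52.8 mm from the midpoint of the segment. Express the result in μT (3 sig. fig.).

B ≈ 11.9 μT

For a finite straight segment, B = (μ₀I/4πd)(sinθ₁ + sinθ₂), where θ₁, θ₂ are the angles from the perpendicular to each end.
The perpendicular from the point meets the wire at its midpoint, so each end is L/2 = 0.0515 m away along the wire.
sinθ₁ = 0.0515/√(0.0515²+0.0528²) = 0.6982; sinθ₂ = 0.0515/√(0.0515²+0.0528²) = 0.6982.
B = (4π×10⁻⁷ × 4.51) / (4π × 0.0528) × (0.6982 + 0.6982) = 1.19×10⁻⁵ T.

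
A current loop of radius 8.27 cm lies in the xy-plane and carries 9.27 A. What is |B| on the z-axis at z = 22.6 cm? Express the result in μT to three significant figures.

B ≈ 2.86 μT

On the axis of a circular loop, B = μ₀IR² / [2(R²+z²)^(3/2)].
R² + z² = (0.0827)² + (0.226)² = 0.05792 m², and (R²+z²)^(3/2) = 1.39×10⁻² m³.
B = (4π×10⁻⁷ × 9.27 × 0.006839) / (2 × 1.39×10⁻²) = 2.86×10⁻⁶ T.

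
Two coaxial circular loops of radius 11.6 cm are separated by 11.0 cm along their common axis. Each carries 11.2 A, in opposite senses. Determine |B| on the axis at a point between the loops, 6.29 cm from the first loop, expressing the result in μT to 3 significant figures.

Each loop contributes B = μ₀IR²/[2(R²+z²)^(3/2)] on the axis, with z measured from that loop.
Loop 1 (z = 0.0629 m): B₁ = 4.12×10⁻⁵ T. Loop 2 (z = 0.0471 m): B₂ = 4.83×10⁻⁵ T.
The fields oppose: B = |B₁ − B₂| = 7.04×10⁻⁶ T.

B ≈ 7.04 μT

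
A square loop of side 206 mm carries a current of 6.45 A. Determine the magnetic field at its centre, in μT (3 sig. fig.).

Each side is a finite straight segment at perpendicular distance d = a/(2 tan(π/4)) = 0.103 m from the centre, with end-angles ±π/4.
One side contributes B₁ = (μ₀I/4πd)·2 sin(π/4) = 8.86×10⁻⁶ T.
All 4 sides add in the same direction: B = 4 × 8.86×10⁻⁶ = 3.54×10⁻⁵ T.

B ≈ 35.4 μT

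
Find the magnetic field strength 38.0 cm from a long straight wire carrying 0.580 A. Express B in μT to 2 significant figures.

B ≈ 0.31 μT

For an infinitely long straight wire, B = μ₀I/(2πd).
B = (4π×10⁻⁷ × 0.580) / (2π × 0.38) = 3.05×10⁻⁷ T.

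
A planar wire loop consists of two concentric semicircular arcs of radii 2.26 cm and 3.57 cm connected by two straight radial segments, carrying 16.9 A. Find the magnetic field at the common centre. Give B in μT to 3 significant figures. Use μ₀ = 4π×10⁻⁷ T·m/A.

B ≈ 86.2 μT

The radial connectors point toward the centre, so dl × r̂ = 0 and they contribute nothing.
Each semicircle gives μ₀I/(4R): inner arc 2.35×10⁻⁴ T, outer arc 1.49×10⁻⁴ T.
The two arcs carry current in opposite angular senses, so their fields oppose: B = |2.35×10⁻⁴ − 1.49×10⁻⁴| = 8.62×10⁻⁵ T.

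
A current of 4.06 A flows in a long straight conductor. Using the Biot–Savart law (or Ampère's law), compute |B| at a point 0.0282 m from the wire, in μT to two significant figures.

For an infinitely long straight wire, B = μ₀I/(2πd).
B = (4π×10⁻⁷ × 4.06) / (2π × 0.0282) = 2.88×10⁻⁵ T.

B ≈ 29 μT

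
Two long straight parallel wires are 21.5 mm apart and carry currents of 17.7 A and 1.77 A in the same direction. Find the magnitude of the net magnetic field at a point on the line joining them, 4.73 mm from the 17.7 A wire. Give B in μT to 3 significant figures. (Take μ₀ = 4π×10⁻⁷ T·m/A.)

Each long wire gives B = μ₀I/(2πd). Distances are d₁ = 0.00473 m and d₂ = 0.01677 m.
B₁ = 7.48×10⁻⁴ T, B₂ = 2.11×10⁻⁵ T.
Between parallel currents the two contributions point in opposite directions, so they subtract. B = |B₁ − B₂| = |7.48×10⁻⁴ − 2.11×10⁻⁵| = 7.27×10⁻⁴ T.

B ≈ 727 μT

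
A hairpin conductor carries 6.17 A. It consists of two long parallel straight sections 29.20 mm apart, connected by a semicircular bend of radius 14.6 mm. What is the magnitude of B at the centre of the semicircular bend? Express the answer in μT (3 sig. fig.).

B ≈ 217 μT

The semicircular arc contributes B_arc = μ₀I·π/(4πR) = μ₀I/(4R) = 1.33×10⁻⁴ T.
Each semi-infinite lead is at perpendicular distance R = 0.0146 m from the centre, with the perpendicular foot at its near end, so it contributes μ₀I/(4πR); both point the same way, together 8.45×10⁻⁵ T.
Arc and leads all point the same direction: B = 1.33×10⁻⁴ + 8.45×10⁻⁵ = 2.17×10⁻⁴ T.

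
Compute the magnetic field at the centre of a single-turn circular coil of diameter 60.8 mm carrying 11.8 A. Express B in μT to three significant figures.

B ≈ 244 μT

At the centre of a circular loop the Biot–Savart law gives B = μ₀I/(2R) (so R = 0.0304 m).
B = (4π×10⁻⁷ × 11.8) / (2 × 0.0304) = 2.44×10⁻⁴ T.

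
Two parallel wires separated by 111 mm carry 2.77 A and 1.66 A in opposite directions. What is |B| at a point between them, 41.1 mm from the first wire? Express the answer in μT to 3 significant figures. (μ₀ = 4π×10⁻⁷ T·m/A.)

Each long wire gives B = μ₀I/(2πd). Distances are d₁ = 0.0411 m and d₂ = 0.0699 m.
B₁ = 1.35×10⁻⁵ T, B₂ = 4.75×10⁻⁶ T.
Between antiparallel currents both contributions point the same way, so they add. B = B₁ + B₂ = 1.35×10⁻⁵ + 4.75×10⁻⁶ = 1.82×10⁻⁵ T.

B ≈ 18.2 μT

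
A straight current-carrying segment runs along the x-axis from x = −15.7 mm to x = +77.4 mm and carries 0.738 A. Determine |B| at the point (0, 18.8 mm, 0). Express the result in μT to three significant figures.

B ≈ 6.33 μT

For a finite straight segment, B = (μ₀I/4πd)(sinθ₁ + sinθ₂), where θ₁, θ₂ are the angles from the perpendicular to each end.
The perpendicular distance is d = 0.0188 m; the end-offsets along the wire are a = 0.0157 m and b = 0.0774 m.
sinθ₁ = 0.0157/√(0.0157²+0.0188²) = 0.6410; sinθ₂ = 0.0774/√(0.0774²+0.0188²) = 0.9717.
B = (4π×10⁻⁷ × 0.738) / (4π × 0.0188) × (0.6410 + 0.9717) = 6.33×10⁻⁶ T.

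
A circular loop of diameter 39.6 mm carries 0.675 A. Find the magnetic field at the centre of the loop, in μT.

B ≈ 21.4 μT

At the centre of a circular loop the Biot–Savart law gives B = μ₀I/(2R) (so R = 0.0198 m).
B = (4π×10⁻⁷ × 0.675) / (2 × 0.0198) = 2.14×10⁻⁵ T.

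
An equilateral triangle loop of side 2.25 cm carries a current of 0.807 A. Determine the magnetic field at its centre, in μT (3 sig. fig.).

Each side is a finite straight segment at perpendicular distance d = a/(2 tan(π/3)) = 0.006495 m from the centre, with end-angles ±π/3.
One side contributes B₁ = (μ₀I/4πd)·2 sin(π/3) = 2.15×10⁻⁵ T.
All 3 sides add in the same direction: B = 3 × 2.15×10⁻⁵ = 6.46×10⁻⁵ T.

B ≈ 64.6 μT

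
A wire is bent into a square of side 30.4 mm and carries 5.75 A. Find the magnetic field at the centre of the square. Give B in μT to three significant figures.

B ≈ 214 μT

Each side is a finite straight segment at perpendicular distance d = a/(2 tan(π/4)) = 0.0152 m from the centre, with end-angles ±π/4.
One side contributes B₁ = (μ₀I/4πd)·2 sin(π/4) = 5.35×10⁻⁵ T.
All 4 sides add in the same direction: B = 4 × 5.35×10⁻⁵ = 2.14×10⁻⁴ T.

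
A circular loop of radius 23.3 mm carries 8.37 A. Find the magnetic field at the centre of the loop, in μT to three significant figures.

At the centre of a circular loop the Biot–Savart law gives B = μ₀I/(2R).
B = (4π×10⁻⁷ × 8.37) / (2 × 0.0233) = 2.26×10⁻⁴ T.

B ≈ 226 μT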